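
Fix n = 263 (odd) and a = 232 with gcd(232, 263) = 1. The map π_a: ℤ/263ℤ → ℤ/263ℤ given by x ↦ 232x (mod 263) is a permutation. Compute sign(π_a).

-1

Trace 25: π^k(25) = [25, 14, 92, 41, 44, 214, 204] for k=0..6.
Decompose π into cycles: lengths [262, 1] (2 cycles, including the fixed point 0).
With 2 cycles on 263 points, sign = (−1)^{263−2} = -1.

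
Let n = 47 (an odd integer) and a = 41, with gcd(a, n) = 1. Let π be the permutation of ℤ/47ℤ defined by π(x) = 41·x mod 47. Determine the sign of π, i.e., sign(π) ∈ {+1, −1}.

-1

Trace 34: π^k(34) = [34, 31, 2, 35, 25, 38, 7] for k=0..6.
Cycle type of π: 46 + 1; total 2 cycles.
sign(π) = (−1)^{n − #cycles} = (−1)^{47−2} = (−1)^45 = -1.
The Jacobi symbol (41|47) = -1 (Zolotarev) agrees.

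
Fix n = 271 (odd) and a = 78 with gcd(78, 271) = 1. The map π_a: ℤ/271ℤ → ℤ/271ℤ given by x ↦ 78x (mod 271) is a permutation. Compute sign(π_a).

Orbit of 16 under x↦78x: [16, 164, 55, 225, 206, 79, 200]… (length divides ord_271(78)).
Decompose π into cycles: lengths [135, 135, 1] (3 cycles, including the fixed point 0).
3 cycles on 271: each ℓ→(−1)^(ℓ−1), product (−1)^268 = +1.

+1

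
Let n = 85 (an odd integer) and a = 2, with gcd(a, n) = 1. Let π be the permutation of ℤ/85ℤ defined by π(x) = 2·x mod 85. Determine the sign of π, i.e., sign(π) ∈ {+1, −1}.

Orbit of 64 under x↦2x: [64, 43, 1, 2, 4, 8, 16]… (length divides ord_85(2)).
Decompose π into cycles: lengths [8, 8, 8, 8, 8, 8, 8, 8, 8, 8, 4, 1] (12 cycles, including the fixed point 0).
sign(π) = (−1)^{n − #cycles} = (−1)^{85−12} = (−1)^73 = -1.
The Jacobi symbol (2|85) = -1 (Zolotarev) agrees.

-1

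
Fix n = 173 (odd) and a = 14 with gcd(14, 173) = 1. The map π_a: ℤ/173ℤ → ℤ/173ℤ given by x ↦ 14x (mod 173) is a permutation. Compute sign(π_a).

Start at x=10: 10 → 140 → 57 → 106 → 100 → 16 → 51 → … (one orbit).
The orbit structure of x ↦ 14x mod 173: 5 orbits of sizes [43, 43, 43, 43, 1].
5 cycles on 173: each ℓ→(−1)^(ℓ−1), product (−1)^168 = +1.

+1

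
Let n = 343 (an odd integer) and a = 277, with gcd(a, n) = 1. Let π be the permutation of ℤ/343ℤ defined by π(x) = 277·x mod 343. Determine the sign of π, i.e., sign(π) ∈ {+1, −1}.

+1

Trace 317: π^k(317) = [317, 1, 277, 240, 281, 319, 212] for k=0..6.
The orbit structure of x ↦ 277x mod 343: 7 orbits of sizes [147, 147, 21, 21, 3, 3, 1].
Σ(ℓ_i−1) = 343−7 = 336; sign = (−1)^336 = +1.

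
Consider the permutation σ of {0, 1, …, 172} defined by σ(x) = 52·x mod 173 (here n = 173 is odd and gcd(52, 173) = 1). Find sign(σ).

+1

Start at x=118: 118 → 81 → 60 → 6 → 139 → 135 → 100 → … (one orbit).
π_52 has 5 disjoint cycles with lengths [43, 43, 43, 43, 1] on {0,…,172}.
173 − 5 = 168 transpositions; sign(π) = (−1)^168 = +1.
The Jacobi symbol (52|173) = +1 (Zolotarev) agrees.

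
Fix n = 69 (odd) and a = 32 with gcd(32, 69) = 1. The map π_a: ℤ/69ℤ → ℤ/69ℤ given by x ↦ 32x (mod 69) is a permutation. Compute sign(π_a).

Start at x=1: 1 → 32 → 58 → 62 → 52 → 8 → 49 → … (one orbit).
The orbit structure of x ↦ 32x mod 69: 6 orbits of sizes [22, 22, 11, 11, 2, 1].
sign(π) = (−1)^{n − #cycles} = (−1)^{69−6} = (−1)^63 = -1.

-1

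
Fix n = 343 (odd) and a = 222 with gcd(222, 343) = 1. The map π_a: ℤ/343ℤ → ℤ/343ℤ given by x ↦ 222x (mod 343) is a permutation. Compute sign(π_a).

Start at x=61: 61 → 165 → 272 → 16 → 122 → 330 → 201 → … (one orbit).
Decompose π into cycles: lengths [294, 42, 6, 1] (4 cycles, including the fixed point 0).
4 cycles on 343: each ℓ→(−1)^(ℓ−1), product (−1)^339 = -1.
Check: (222/343) = -1 by Zolotarev.

-1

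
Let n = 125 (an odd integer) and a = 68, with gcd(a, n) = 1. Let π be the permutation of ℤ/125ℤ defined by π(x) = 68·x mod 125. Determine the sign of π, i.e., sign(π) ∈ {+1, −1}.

-1

Start at x=57: 57 → 1 → 68 → 124 → 57 (one orbit).
32 cycles of lengths [4, 4, 4, 4, 4, 4, 4, 4, 4, 4, 4, 4, 4, 4, 4, 4, 4, 4, 4, 4, 4, 4, 4, 4, 4, 4, 4, 4, 4, 4, 4, 1].
32 cycles on 125: each ℓ→(−1)^(ℓ−1), product (−1)^93 = -1.
The Jacobi symbol (68|125) = -1 (Zolotarev) agrees.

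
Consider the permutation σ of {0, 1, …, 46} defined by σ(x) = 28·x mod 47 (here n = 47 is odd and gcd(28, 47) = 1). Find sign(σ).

+1

Start at x=37: 37 → 2 → 9 → 17 → 6 → 27 → 4 → … (one orbit).
Decompose π into cycles: lengths [23, 23, 1] (3 cycles, including the fixed point 0).
47 − 3 = 44 transpositions; sign(π) = (−1)^44 = +1.
The Jacobi symbol (28|47) = +1 (Zolotarev) agrees.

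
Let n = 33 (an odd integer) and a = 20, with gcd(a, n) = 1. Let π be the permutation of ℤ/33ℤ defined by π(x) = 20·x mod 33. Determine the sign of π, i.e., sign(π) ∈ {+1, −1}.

-1

Trace 14: π^k(14) = [14, 16, 23, 31, 26, 25, 5] for k=0..6.
Decompose π into cycles: lengths [10, 10, 5, 5, 2, 1] (6 cycles, including the fixed point 0).
n − c = 33 − 6 = 27; sign = (−1)^27 = -1.
The Jacobi symbol (20|33) = -1 (Zolotarev) agrees.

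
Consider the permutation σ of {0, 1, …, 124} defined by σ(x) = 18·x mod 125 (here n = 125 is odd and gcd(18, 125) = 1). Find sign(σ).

Start at x=7: 7 → 1 → 18 → 74 → 82 → 101 → 68 → … (one orbit).
Cycle lengths of π_18 on ℤ/125ℤ: [20, 20, 20, 20, 20, 4, 4, 4, 4, 4, 4, 1]; 12 cycles in total.
With 12 cycles on 125 points, sign = (−1)^{125−12} = -1.
Zolotarev: (18|125) = -1, matching the cycle-count sign.

-1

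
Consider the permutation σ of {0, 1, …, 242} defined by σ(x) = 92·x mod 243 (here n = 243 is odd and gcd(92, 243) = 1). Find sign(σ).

Start at x=28: 28 → 146 → 67 → 89 → 169 → 239 → 118 → … (one orbit).
Cycle type of π: 162 + 54 + 18 + 6 + 2 + 1; total 6 cycles.
Σ(ℓ_i−1) = 243−6 = 237; sign = (−1)^237 = -1.

-1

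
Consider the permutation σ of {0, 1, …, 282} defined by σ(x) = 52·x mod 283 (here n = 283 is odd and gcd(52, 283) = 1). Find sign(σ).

Trace 52: π^k(52) = [52, 157, 240, 28, 41, 151, 211] for k=0..6.
Decompose π into cycles: lengths [141, 141, 1] (3 cycles, including the fixed point 0).
With 3 cycles on 283 points, sign = (−1)^{283−3} = +1.

+1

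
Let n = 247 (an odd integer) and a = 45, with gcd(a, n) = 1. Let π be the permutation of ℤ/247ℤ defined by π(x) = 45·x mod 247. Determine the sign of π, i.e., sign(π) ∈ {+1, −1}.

-1

Trace 45: π^k(45) = [45, 49, 229, 178, 106, 77, 7] for k=0..6.
The orbit structure of x ↦ 45x mod 247: 26 orbits of sizes [12, 12, 12, 12, 12, 12, 12, 12, 12, 12, 12, 12, 12, 12, 12, 12, 12, 12, 12, 3, 3, 3, 3, 3, 3, 1].
sign(π) = (−1)^{n − #cycles} = (−1)^{247−26} = (−1)^221 = -1.
The Jacobi symbol (45|247) = -1 (Zolotarev) agrees.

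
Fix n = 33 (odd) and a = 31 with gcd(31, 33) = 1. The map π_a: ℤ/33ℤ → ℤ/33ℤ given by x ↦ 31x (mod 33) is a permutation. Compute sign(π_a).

Orbit of 1 under x↦31x: [1, 31, 4, 25, 16]… (length divides ord_33(31)).
Cycle lengths of π_31 on ℤ/33ℤ: [5, 5, 5, 5, 5, 5, 1, 1, 1]; 9 cycles in total.
n − c = 33 − 9 = 24; sign = (−1)^24 = +1.
The Jacobi symbol (31|33) = +1 (Zolotarev) agrees.

+1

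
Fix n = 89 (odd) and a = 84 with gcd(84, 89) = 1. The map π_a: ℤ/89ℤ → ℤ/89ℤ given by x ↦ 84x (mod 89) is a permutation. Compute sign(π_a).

Start at x=36: 36 → 87 → 10 → 39 → 72 → 85 → 20 → … (one orbit).
Decompose π into cycles: lengths [44, 44, 1] (3 cycles, including the fixed point 0).
89 − 3 = 86 transpositions; sign(π) = (−1)^86 = +1.
Check: (84/89) = +1 by Zolotarev.

+1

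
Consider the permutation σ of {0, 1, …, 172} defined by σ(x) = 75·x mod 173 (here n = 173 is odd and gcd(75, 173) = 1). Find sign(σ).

Start at x=139: 139 → 45 → 88 → 26 → 47 → 65 → 31 → … (one orbit).
2 cycles of lengths [172, 1].
With 2 cycles on 173 points, sign = (−1)^{173−2} = -1.

-1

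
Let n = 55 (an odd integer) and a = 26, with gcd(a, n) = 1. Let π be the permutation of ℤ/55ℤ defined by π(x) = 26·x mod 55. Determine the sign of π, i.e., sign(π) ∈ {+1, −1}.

+1

Orbit of 31 under x↦26x: [31, 36, 1, 26, 16]… (length divides ord_55(26)).
Cycle type of π: 5×10 + 1×5; total 15 cycles.
With 15 cycles on 55 points, sign = (−1)^{55−15} = +1.
(26|55)_J = +1 (Zolotarev's lemma cross-check).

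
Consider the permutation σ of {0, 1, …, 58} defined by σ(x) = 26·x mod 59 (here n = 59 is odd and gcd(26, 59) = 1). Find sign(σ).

+1

Orbit of 1 under x↦26x: [1, 26, 27, 53, 21, 15, 36]… (length divides ord_59(26)).
π_26 has 3 disjoint cycles with lengths [29, 29, 1] on {0,…,58}.
3 cycles on 59: each ℓ→(−1)^(ℓ−1), product (−1)^56 = +1.
The Jacobi symbol (26|59) = +1 (Zolotarev) agrees.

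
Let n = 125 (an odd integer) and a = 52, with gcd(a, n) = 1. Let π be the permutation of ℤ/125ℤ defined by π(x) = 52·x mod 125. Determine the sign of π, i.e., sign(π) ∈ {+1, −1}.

Start at x=69: 69 → 88 → 76 → 77 → 4 → 83 → 66 → … (one orbit).
Cycle lengths of π_52 on ℤ/125ℤ: [100, 20, 4, 1]; 4 cycles in total.
n − c = 125 − 4 = 121; sign = (−1)^121 = -1.

-1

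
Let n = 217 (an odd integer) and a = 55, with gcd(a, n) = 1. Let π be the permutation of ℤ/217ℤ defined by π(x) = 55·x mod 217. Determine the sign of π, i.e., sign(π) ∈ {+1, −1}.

+1

Orbit of 104 under x↦55x: [104, 78, 167, 71, 216, 162, 13]… (length divides ord_217(55)).
Cycle type of π: 30×7 + 2×3 + 1; total 11 cycles.
sign(π) = (−1)^{n − #cycles} = (−1)^{217−11} = (−1)^206 = +1.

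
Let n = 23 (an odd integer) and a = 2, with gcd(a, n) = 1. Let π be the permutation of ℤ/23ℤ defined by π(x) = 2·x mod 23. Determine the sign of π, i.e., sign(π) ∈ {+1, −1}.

Start at x=16: 16 → 9 → 18 → 13 → 3 → 6 → 12 → … (one orbit).
Cycle type of π: 11×2 + 1; total 3 cycles.
With 3 cycles on 23 points, sign = (−1)^{23−3} = +1.
The Jacobi symbol (2|23) = +1 (Zolotarev) agrees.

+1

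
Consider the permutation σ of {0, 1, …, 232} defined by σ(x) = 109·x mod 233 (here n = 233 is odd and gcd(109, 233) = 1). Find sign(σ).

+1

Orbit of 161 under x↦109x: [161, 74, 144, 85, 178, 63, 110]… (length divides ord_233(109)).
Cycle type of π: 116×2 + 1; total 3 cycles.
sign(π) = (−1)^{n − #cycles} = (−1)^{233−3} = (−1)^230 = +1.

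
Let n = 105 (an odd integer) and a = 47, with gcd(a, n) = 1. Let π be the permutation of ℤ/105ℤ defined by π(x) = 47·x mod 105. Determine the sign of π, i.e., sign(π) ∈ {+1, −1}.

Trace 68: π^k(68) = [68, 46, 62, 79, 38, 1, 47] for k=0..6.
Decompose π into cycles: lengths [12, 12, 12, 12, 12, 12, 6, 6, 6, 4, 4, 4, 2, 1] (14 cycles, including the fixed point 0).
With 14 cycles on 105 points, sign = (−1)^{105−14} = -1.
(47|105)_J = -1 (Zolotarev's lemma cross-check).

-1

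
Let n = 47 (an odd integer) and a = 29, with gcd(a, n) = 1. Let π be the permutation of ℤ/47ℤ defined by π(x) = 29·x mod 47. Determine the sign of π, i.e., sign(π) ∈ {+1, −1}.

Orbit of 35 under x↦29x: [35, 28, 13, 1, 29, 42, 43]… (length divides ord_47(29)).
π_29 has 2 disjoint cycles with lengths [46, 1] on {0,…,46}.
2 cycles on 47: each ℓ→(−1)^(ℓ−1), product (−1)^45 = -1.

-1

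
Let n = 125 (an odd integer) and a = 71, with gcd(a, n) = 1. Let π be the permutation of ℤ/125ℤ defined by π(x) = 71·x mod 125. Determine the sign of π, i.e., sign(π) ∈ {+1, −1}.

Trace 91: π^k(91) = [91, 86, 106, 26, 96, 66, 61] for k=0..6.
Cycle lengths of π_71 on ℤ/125ℤ: [25, 25, 25, 25, 5, 5, 5, 5, 1, 1, 1, 1, 1]; 13 cycles in total.
n − c = 125 − 13 = 112; sign = (−1)^112 = +1.

+1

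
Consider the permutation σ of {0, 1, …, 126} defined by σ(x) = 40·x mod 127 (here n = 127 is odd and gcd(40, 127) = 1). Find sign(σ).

-1

Orbit of 108 under x↦40x: [108, 2, 80, 25, 111, 122, 54]… (length divides ord_127(40)).
Cycle type of π: 42×3 + 1; total 4 cycles.
n − c = 127 − 4 = 123; sign = (−1)^123 = -1.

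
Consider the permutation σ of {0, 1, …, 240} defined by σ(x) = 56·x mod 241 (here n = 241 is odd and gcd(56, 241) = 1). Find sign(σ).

-1

Trace 130: π^k(130) = [130, 50, 149, 150, 206, 209, 136] for k=0..6.
The orbit structure of x ↦ 56x mod 241: 2 orbits of sizes [240, 1].
With 2 cycles on 241 points, sign = (−1)^{241−2} = -1.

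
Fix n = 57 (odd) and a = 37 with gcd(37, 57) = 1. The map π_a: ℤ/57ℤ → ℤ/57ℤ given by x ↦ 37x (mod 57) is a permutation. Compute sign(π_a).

Trace 1: π^k(1) = [1, 37] for k=0..1.
Cycle lengths of π_37 on ℤ/57ℤ: [2, 2, 2, 2, 2, 2, 2, 2, 2, 2, 2, 2, 2, 2, 2, 2, 2, 2, 2, 2, 2, 2, 2, 2, 2, 2, 2, 1, 1, 1]; 30 cycles in total.
Σ(ℓ_i−1) = 57−30 = 27; sign = (−1)^27 = -1.
(37|57)_J = -1 (Zolotarev's lemma cross-check).

-1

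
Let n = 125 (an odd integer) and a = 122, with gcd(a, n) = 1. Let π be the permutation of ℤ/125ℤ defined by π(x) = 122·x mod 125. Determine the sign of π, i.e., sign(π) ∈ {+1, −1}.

-1

Orbit of 111 under x↦122x: [111, 42, 124, 3, 116, 27, 44]… (length divides ord_125(122)).
The orbit structure of x ↦ 122x mod 125: 4 orbits of sizes [100, 20, 4, 1].
sign(π) = (−1)^{n − #cycles} = (−1)^{125−4} = (−1)^121 = -1.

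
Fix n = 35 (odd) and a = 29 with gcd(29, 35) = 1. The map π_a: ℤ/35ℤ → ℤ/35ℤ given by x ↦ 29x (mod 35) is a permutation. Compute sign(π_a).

Orbit of 1 under x↦29x: [1, 29]… (length divides ord_35(29)).
The orbit structure of x ↦ 29x mod 35: 21 orbits of sizes [2, 2, 2, 2, 2, 2, 2, 2, 2, 2, 2, 2, 2, 2, 1, 1, 1, 1, 1, 1, 1].
21 cycles on 35: each ℓ→(−1)^(ℓ−1), product (−1)^14 = +1.
(29|35)_J = +1 (Zolotarev's lemma cross-check).

+1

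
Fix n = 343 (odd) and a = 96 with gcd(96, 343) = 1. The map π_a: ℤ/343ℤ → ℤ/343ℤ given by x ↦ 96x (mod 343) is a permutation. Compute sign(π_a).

Start at x=39: 39 → 314 → 303 → 276 → 85 → 271 → 291 → … (one orbit).
The orbit structure of x ↦ 96x mod 343: 4 orbits of sizes [294, 42, 6, 1].
Σ(ℓ_i−1) = 343−4 = 339; sign = (−1)^339 = -1.
Zolotarev: (96|343) = -1, matching the cycle-count sign.

-1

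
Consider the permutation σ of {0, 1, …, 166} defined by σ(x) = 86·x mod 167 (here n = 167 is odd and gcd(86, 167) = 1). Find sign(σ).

Start at x=152: 152 → 46 → 115 → 37 → 9 → 106 → 98 → … (one orbit).
The orbit structure of x ↦ 86x mod 167: 2 orbits of sizes [166, 1].
With 2 cycles on 167 points, sign = (−1)^{167−2} = -1.

-1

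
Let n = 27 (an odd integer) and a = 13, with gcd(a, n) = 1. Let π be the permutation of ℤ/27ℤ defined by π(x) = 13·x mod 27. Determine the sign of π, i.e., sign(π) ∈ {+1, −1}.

Trace 16: π^k(16) = [16, 19, 4, 25, 1, 13, 7] for k=0..6.
Cycle type of π: 9×2 + 3×2 + 1×3; total 7 cycles.
n − c = 27 − 7 = 20; sign = (−1)^20 = +1.

+1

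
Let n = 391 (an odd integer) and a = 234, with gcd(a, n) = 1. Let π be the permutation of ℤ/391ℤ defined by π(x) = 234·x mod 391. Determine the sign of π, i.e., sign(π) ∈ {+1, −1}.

+1

Orbit of 72 under x↦234x: [72, 35, 370, 169, 55, 358, 98]… (length divides ord_391(234)).
Decompose π into cycles: lengths [44, 44, 44, 44, 44, 44, 44, 44, 11, 11, 4, 4, 4, 4, 1] (15 cycles, including the fixed point 0).
n − c = 391 − 15 = 376; sign = (−1)^376 = +1.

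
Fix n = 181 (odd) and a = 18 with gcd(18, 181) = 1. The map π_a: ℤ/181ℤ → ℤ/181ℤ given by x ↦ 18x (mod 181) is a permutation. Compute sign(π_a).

-1

Start at x=97: 97 → 117 → 115 → 79 → 155 → 75 → 83 → … (one orbit).
2 cycles of lengths [180, 1].
181 − 2 = 179 transpositions; sign(π) = (−1)^179 = -1.
(18|181)_J = -1 (Zolotarev's lemma cross-check).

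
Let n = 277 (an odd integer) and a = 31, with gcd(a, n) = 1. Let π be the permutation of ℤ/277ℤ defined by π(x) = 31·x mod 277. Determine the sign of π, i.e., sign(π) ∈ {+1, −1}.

Start at x=79: 79 → 233 → 21 → 97 → 237 → 145 → 63 → … (one orbit).
Cycle type of π: 276 + 1; total 2 cycles.
2 cycles on 277: each ℓ→(−1)^(ℓ−1), product (−1)^275 = -1.
The Jacobi symbol (31|277) = -1 (Zolotarev) agrees.

-1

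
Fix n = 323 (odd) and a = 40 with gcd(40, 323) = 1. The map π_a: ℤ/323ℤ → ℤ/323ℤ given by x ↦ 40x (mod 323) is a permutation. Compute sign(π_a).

Start at x=108: 108 → 121 → 318 → 123 → 75 → 93 → 167 → … (one orbit).
π_40 has 5 disjoint cycles with lengths [144, 144, 18, 16, 1] on {0,…,322}.
n − c = 323 − 5 = 318; sign = (−1)^318 = +1.

+1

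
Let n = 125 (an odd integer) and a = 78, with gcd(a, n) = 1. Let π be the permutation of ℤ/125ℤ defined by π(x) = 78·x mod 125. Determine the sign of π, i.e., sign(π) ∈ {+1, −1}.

Orbit of 48 under x↦78x: [48, 119, 32, 121, 63, 39, 42]… (length divides ord_125(78)).
The orbit structure of x ↦ 78x mod 125: 4 orbits of sizes [100, 20, 4, 1].
sign(π) = (−1)^{n − #cycles} = (−1)^{125−4} = (−1)^121 = -1.
Via Zolotarev, sign(π_{78}) = (78|125) = -1.

-1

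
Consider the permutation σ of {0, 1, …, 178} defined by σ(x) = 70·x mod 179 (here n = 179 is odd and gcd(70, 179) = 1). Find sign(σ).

Orbit of 156 under x↦70x: [156, 1, 70, 67, 36, 14, 85]… (length divides ord_179(70)).
The orbit structure of x ↦ 70x mod 179: 3 orbits of sizes [89, 89, 1].
Σ(ℓ_i−1) = 179−3 = 176; sign = (−1)^176 = +1.
Via Zolotarev, sign(π_{70}) = (70|179) = +1.

+1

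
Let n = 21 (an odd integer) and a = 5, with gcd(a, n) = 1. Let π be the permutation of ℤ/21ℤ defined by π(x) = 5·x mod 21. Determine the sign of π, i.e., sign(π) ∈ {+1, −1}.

Start at x=16: 16 → 17 → 1 → 5 → 4 → 20 → 16 (one orbit).
Cycle type of π: 6×3 + 2 + 1; total 5 cycles.
Σ(ℓ_i−1) = 21−5 = 16; sign = (−1)^16 = +1.

+1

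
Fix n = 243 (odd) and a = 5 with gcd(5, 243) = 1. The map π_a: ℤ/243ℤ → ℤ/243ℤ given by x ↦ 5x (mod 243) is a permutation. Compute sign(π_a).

-1

Start at x=131: 131 → 169 → 116 → 94 → 227 → 163 → 86 → … (one orbit).
6 cycles of lengths [162, 54, 18, 6, 2, 1].
Σ(ℓ_i−1) = 243−6 = 237; sign = (−1)^237 = -1.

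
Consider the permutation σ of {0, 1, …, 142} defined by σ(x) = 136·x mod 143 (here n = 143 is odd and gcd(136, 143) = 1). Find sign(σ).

Start at x=141: 141 → 14 → 45 → 114 → 60 → 9 → 80 → … (one orbit).
Decompose π into cycles: lengths [60, 60, 12, 5, 5, 1] (6 cycles, including the fixed point 0).
sign(π) = (−1)^{n − #cycles} = (−1)^{143−6} = (−1)^137 = -1.
The Jacobi symbol (136|143) = -1 (Zolotarev) agrees.

-1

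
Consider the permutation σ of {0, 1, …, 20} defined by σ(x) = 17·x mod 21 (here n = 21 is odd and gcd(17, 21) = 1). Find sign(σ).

Trace 20: π^k(20) = [20, 4, 5, 1, 17, 16] for k=0..5.
The orbit structure of x ↦ 17x mod 21: 5 orbits of sizes [6, 6, 6, 2, 1].
21 − 5 = 16 transpositions; sign(π) = (−1)^16 = +1.
(17|21)_J = +1 (Zolotarev's lemma cross-check).

+1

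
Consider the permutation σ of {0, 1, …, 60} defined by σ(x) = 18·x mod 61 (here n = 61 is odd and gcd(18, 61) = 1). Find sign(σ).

Start at x=32: 32 → 27 → 59 → 25 → 23 → 48 → 10 → … (one orbit).
π_18 has 2 disjoint cycles with lengths [60, 1] on {0,…,60}.
61 − 2 = 59 transpositions; sign(π) = (−1)^59 = -1.
(18|61)_J = -1 (Zolotarev's lemma cross-check).

-1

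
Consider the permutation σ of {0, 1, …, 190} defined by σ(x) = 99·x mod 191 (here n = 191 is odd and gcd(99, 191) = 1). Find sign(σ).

Trace 125: π^k(125) = [125, 151, 51, 83, 4, 14, 49] for k=0..6.
π_99 has 2 disjoint cycles with lengths [190, 1] on {0,…,190}.
2 cycles on 191: each ℓ→(−1)^(ℓ−1), product (−1)^189 = -1.
Via Zolotarev, sign(π_{99}) = (99|191) = -1.

-1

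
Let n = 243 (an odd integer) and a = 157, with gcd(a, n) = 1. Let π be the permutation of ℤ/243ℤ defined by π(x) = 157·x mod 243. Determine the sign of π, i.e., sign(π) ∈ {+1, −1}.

Start at x=175: 175 → 16 → 82 → 238 → 187 → 199 → 139 → … (one orbit).
11 cycles of lengths [81, 81, 27, 27, 9, 9, 3, 3, 1, 1, 1].
With 11 cycles on 243 points, sign = (−1)^{243−11} = +1.
(157|243)_J = +1 (Zolotarev's lemma cross-check).

+1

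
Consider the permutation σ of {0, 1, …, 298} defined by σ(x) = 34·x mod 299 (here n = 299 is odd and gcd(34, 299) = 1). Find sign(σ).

+1

Start at x=12: 12 → 109 → 118 → 125 → 64 → 83 → 131 → … (one orbit).
Decompose π into cycles: lengths [44, 44, 44, 44, 44, 44, 22, 4, 4, 4, 1] (11 cycles, including the fixed point 0).
Σ(ℓ_i−1) = 299−11 = 288; sign = (−1)^288 = +1.
Check: (34/299) = +1 by Zolotarev.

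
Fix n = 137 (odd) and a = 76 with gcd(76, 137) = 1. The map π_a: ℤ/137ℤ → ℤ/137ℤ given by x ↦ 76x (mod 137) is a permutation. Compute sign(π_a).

Start at x=128: 128 → 1 → 76 → 22 → 28 → 73 → 68 → … (one orbit).
The orbit structure of x ↦ 76x mod 137: 3 orbits of sizes [68, 68, 1].
Σ(ℓ_i−1) = 137−3 = 134; sign = (−1)^134 = +1.

+1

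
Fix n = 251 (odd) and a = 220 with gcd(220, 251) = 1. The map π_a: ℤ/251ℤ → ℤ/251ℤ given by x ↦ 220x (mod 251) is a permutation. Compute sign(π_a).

-1

Trace 141: π^k(141) = [141, 147, 212, 205, 171, 221, 177] for k=0..6.
Cycle type of π: 250 + 1; total 2 cycles.
With 2 cycles on 251 points, sign = (−1)^{251−2} = -1.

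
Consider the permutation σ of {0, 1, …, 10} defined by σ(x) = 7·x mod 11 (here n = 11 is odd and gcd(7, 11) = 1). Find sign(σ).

Orbit of 1 under x↦7x: [1, 7, 5, 2, 3, 10, 4]… (length divides ord_11(7)).
Cycle type of π: 10 + 1; total 2 cycles.
2 cycles on 11: each ℓ→(−1)^(ℓ−1), product (−1)^9 = -1.
Zolotarev: (7|11) = -1, matching the cycle-count sign.

-1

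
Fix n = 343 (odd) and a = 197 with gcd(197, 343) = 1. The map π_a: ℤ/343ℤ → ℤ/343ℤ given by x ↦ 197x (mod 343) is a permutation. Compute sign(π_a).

+1

Trace 99: π^k(99) = [99, 295, 148, 1, 197, 50, 246] for k=0..6.
The orbit structure of x ↦ 197x mod 343: 91 orbits of sizes [7, 7, 7, 7, 7, 7, 7, 7, 7, 7, 7, 7, 7, 7, 7, 7, 7, 7, 7, 7, 7, 7, 7, 7, 7, 7, 7, 7, 7, 7, 7, 7, 7, 7, 7, 7, 7, 7, 7, 7, 7, 7, 1, 1, 1, 1, 1, 1, 1, 1, 1, 1, 1, 1, 1, 1, 1, 1, 1, 1, 1, 1, 1, 1, 1, 1, 1, 1, 1, 1, 1, 1, 1, 1, 1, 1, 1, 1, 1, 1, 1, 1, 1, 1, 1, 1, 1, 1, 1, 1, 1].
sign(π) = (−1)^{n − #cycles} = (−1)^{343−91} = (−1)^252 = +1.
Zolotarev: (197|343) = +1, matching the cycle-count sign.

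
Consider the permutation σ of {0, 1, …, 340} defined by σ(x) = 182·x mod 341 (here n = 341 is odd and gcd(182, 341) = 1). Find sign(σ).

+1

Orbit of 29 under x↦182x: [29, 163, 340, 159, 294, 312, 178]… (length divides ord_341(182)).
35 cycles of lengths [10, 10, 10, 10, 10, 10, 10, 10, 10, 10, 10, 10, 10, 10, 10, 10, 10, 10, 10, 10, 10, 10, 10, 10, 10, 10, 10, 10, 10, 10, 10, 10, 10, 10, 1].
35 cycles on 341: each ℓ→(−1)^(ℓ−1), product (−1)^306 = +1.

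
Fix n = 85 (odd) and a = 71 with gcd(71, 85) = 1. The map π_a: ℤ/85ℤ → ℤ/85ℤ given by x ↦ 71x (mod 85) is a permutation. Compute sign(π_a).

Orbit of 6 under x↦71x: [6, 1, 71, 26, 61, 81, 56]… (length divides ord_85(71)).
10 cycles of lengths [16, 16, 16, 16, 16, 1, 1, 1, 1, 1].
With 10 cycles on 85 points, sign = (−1)^{85−10} = -1.
Zolotarev: (71|85) = -1, matching the cycle-count sign.

-1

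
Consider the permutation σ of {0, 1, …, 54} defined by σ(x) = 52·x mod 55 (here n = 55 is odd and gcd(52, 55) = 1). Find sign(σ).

+1

Start at x=7: 7 → 34 → 8 → 31 → 17 → 4 → 43 → … (one orbit).
π_52 has 5 disjoint cycles with lengths [20, 20, 10, 4, 1] on {0,…,54}.
Σ(ℓ_i−1) = 55−5 = 50; sign = (−1)^50 = +1.
Via Zolotarev, sign(π_{52}) = (52|55) = +1.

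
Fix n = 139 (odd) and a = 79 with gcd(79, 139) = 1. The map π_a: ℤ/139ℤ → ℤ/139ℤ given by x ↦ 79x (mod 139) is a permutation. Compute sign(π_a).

+1

Trace 52: π^k(52) = [52, 77, 106, 34, 45, 80, 65] for k=0..6.
Cycle lengths of π_79 on ℤ/139ℤ: [23, 23, 23, 23, 23, 23, 1]; 7 cycles in total.
With 7 cycles on 139 points, sign = (−1)^{139−7} = +1.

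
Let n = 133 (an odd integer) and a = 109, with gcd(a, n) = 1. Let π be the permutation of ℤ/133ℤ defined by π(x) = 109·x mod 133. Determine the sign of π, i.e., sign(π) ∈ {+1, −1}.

-1

Trace 50: π^k(50) = [50, 130, 72, 1, 109, 44, 8] for k=0..6.
Decompose π into cycles: lengths [18, 18, 18, 18, 18, 18, 18, 3, 3, 1] (10 cycles, including the fixed point 0).
133 − 10 = 123 transpositions; sign(π) = (−1)^123 = -1.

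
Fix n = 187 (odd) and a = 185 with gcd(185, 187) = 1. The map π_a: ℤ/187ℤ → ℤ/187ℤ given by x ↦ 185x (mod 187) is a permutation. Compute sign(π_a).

Start at x=15: 15 → 157 → 60 → 67 → 53 → 81 → 25 → … (one orbit).
Cycle lengths of π_185 on ℤ/187ℤ: [40, 40, 40, 40, 8, 8, 5, 5, 1]; 9 cycles in total.
9 cycles on 187: each ℓ→(−1)^(ℓ−1), product (−1)^178 = +1.

+1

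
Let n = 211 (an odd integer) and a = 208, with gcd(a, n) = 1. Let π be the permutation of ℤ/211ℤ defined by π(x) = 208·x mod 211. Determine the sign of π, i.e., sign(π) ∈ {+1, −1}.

+1

Start at x=5: 5 → 196 → 45 → 76 → 194 → 51 → 58 → … (one orbit).
Decompose π into cycles: lengths [105, 105, 1] (3 cycles, including the fixed point 0).
n − c = 211 − 3 = 208; sign = (−1)^208 = +1.
Zolotarev: (208|211) = +1, matching the cycle-count sign.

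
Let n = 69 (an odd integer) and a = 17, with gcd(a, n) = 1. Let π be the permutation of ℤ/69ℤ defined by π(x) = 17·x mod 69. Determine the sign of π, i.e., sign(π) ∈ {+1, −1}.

Trace 11: π^k(11) = [11, 49, 5, 16, 65, 1, 17] for k=0..6.
Cycle lengths of π_17 on ℤ/69ℤ: [22, 22, 22, 2, 1]; 5 cycles in total.
With 5 cycles on 69 points, sign = (−1)^{69−5} = +1.

+1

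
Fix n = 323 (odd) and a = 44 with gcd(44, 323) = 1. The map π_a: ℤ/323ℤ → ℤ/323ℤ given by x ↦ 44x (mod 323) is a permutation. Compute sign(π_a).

-1

Orbit of 49 under x↦44x: [49, 218, 225, 210, 196, 226, 254]… (length divides ord_323(44)).
π_44 has 6 disjoint cycles with lengths [144, 144, 16, 9, 9, 1] on {0,…,322}.
With 6 cycles on 323 points, sign = (−1)^{323−6} = -1.
Via Zolotarev, sign(π_{44}) = (44|323) = -1.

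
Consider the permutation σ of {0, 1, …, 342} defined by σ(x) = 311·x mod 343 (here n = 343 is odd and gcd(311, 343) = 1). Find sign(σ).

-1

Trace 204: π^k(204) = [204, 332, 9, 55, 298, 68, 225] for k=0..6.
Decompose π into cycles: lengths [294, 42, 6, 1] (4 cycles, including the fixed point 0).
343 − 4 = 339 transpositions; sign(π) = (−1)^339 = -1.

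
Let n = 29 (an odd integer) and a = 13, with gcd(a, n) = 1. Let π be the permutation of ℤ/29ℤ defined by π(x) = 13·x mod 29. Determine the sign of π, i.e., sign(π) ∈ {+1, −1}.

Orbit of 9 under x↦13x: [9, 1, 13, 24, 22, 25, 6]… (length divides ord_29(13)).
3 cycles of lengths [14, 14, 1].
n − c = 29 − 3 = 26; sign = (−1)^26 = +1.
Zolotarev: (13|29) = +1, matching the cycle-count sign.

+1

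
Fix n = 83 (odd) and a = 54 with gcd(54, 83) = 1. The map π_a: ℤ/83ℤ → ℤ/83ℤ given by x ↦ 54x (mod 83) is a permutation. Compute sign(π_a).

-1

Trace 51: π^k(51) = [51, 15, 63, 82, 29, 72, 70] for k=0..6.
π_54 has 2 disjoint cycles with lengths [82, 1] on {0,…,82}.
83 − 2 = 81 transpositions; sign(π) = (−1)^81 = -1.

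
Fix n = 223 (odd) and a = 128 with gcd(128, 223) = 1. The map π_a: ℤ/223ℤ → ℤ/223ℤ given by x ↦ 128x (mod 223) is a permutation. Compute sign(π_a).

Orbit of 60 under x↦128x: [60, 98, 56, 32, 82, 15, 136]… (length divides ord_223(128)).
7 cycles of lengths [37, 37, 37, 37, 37, 37, 1].
With 7 cycles on 223 points, sign = (−1)^{223−7} = +1.
(128|223)_J = +1 (Zolotarev's lemma cross-check).

+1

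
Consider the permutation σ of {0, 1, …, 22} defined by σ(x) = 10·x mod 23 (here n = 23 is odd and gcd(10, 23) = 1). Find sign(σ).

Orbit of 14 under x↦10x: [14, 2, 20, 16, 22, 13, 15]… (length divides ord_23(10)).
Decompose π into cycles: lengths [22, 1] (2 cycles, including the fixed point 0).
Σ(ℓ_i−1) = 23−2 = 21; sign = (−1)^21 = -1.
Zolotarev: (10|23) = -1, matching the cycle-count sign.

-1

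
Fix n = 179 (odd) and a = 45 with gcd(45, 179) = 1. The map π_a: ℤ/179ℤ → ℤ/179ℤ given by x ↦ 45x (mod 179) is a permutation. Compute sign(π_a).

Start at x=67: 67 → 151 → 172 → 43 → 145 → 81 → 65 → … (one orbit).
Decompose π into cycles: lengths [89, 89, 1] (3 cycles, including the fixed point 0).
n − c = 179 − 3 = 176; sign = (−1)^176 = +1.
Zolotarev: (45|179) = +1, matching the cycle-count sign.

+1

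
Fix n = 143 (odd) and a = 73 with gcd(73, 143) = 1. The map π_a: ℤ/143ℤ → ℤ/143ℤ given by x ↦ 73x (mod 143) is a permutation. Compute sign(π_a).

+1

Trace 92: π^k(92) = [92, 138, 64, 96, 1, 73, 38] for k=0..6.
Decompose π into cycles: lengths [20, 20, 20, 20, 20, 20, 10, 4, 4, 4, 1] (11 cycles, including the fixed point 0).
Σ(ℓ_i−1) = 143−11 = 132; sign = (−1)^132 = +1.
The Jacobi symbol (73|143) = +1 (Zolotarev) agrees.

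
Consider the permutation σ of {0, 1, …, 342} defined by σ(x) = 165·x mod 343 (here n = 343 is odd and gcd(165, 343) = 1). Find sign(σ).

Start at x=263: 263 → 177 → 50 → 18 → 226 → 246 → 116 → … (one orbit).
Cycle lengths of π_165 on ℤ/343ℤ: [21, 21, 21, 21, 21, 21, 21, 21, 21, 21, 21, 21, 21, 21, 3, 3, 3, 3, 3, 3, 3, 3, 3, 3, 3, 3, 3, 3, 3, 3, 1]; 31 cycles in total.
With 31 cycles on 343 points, sign = (−1)^{343−31} = +1.
Check: (165/343) = +1 by Zolotarev.

+1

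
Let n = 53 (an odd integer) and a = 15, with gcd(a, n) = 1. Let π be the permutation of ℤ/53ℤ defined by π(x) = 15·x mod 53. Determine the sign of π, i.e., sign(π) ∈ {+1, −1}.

+1

Start at x=47: 47 → 16 → 28 → 49 → 46 → 1 → 15 → … (one orbit).
Decompose π into cycles: lengths [13, 13, 13, 13, 1] (5 cycles, including the fixed point 0).
Σ(ℓ_i−1) = 53−5 = 48; sign = (−1)^48 = +1.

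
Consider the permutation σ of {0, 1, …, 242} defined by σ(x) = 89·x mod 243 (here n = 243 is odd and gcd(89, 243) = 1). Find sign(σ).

Trace 35: π^k(35) = [35, 199, 215, 181, 71, 1, 89] for k=0..6.
π_89 has 14 disjoint cycles with lengths [54, 54, 54, 18, 18, 18, 6, 6, 6, 2, 2, 2, 2, 1] on {0,…,242}.
sign(π) = (−1)^{n − #cycles} = (−1)^{243−14} = (−1)^229 = -1.

-1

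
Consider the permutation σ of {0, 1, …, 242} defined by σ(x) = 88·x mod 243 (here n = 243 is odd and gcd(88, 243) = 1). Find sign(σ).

Start at x=73: 73 → 106 → 94 → 10 → 151 → 166 → 28 → … (one orbit).
Cycle type of π: 81×2 + 27×2 + 9×2 + 3×2 + 1×3; total 11 cycles.
sign(π) = (−1)^{n − #cycles} = (−1)^{243−11} = (−1)^232 = +1.
Check: (88/243) = +1 by Zolotarev.

+1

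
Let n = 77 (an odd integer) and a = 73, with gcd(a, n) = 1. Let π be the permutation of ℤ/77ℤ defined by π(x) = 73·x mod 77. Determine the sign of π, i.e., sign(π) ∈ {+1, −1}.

+1

Orbit of 10 under x↦73x: [10, 37, 6, 53, 19, 1, 73]… (length divides ord_77(73)).
5 cycles of lengths [30, 30, 10, 6, 1].
sign(π) = (−1)^{n − #cycles} = (−1)^{77−5} = (−1)^72 = +1.
Zolotarev: (73|77) = +1, matching the cycle-count sign.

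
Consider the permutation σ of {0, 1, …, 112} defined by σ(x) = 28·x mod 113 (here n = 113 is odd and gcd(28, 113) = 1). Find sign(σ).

Trace 30: π^k(30) = [30, 49, 16, 109, 1, 28, 106] for k=0..6.
Decompose π into cycles: lengths [7, 7, 7, 7, 7, 7, 7, 7, 7, 7, 7, 7, 7, 7, 7, 7, 1] (17 cycles, including the fixed point 0).
n − c = 113 − 17 = 96; sign = (−1)^96 = +1.

+1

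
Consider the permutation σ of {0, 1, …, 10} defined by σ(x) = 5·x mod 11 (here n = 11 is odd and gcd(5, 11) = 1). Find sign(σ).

+1

Start at x=1: 1 → 5 → 3 → 4 → 9 → 1 (one orbit).
Decompose π into cycles: lengths [5, 5, 1] (3 cycles, including the fixed point 0).
11 − 3 = 8 transpositions; sign(π) = (−1)^8 = +1.
Check: (5/11) = +1 by Zolotarev.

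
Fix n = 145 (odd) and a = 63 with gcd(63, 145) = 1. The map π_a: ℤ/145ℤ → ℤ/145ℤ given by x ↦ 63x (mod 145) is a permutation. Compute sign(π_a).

Start at x=81: 81 → 28 → 24 → 62 → 136 → 13 → 94 → … (one orbit).
Decompose π into cycles: lengths [28, 28, 28, 28, 14, 14, 4, 1] (8 cycles, including the fixed point 0).
With 8 cycles on 145 points, sign = (−1)^{145−8} = -1.

-1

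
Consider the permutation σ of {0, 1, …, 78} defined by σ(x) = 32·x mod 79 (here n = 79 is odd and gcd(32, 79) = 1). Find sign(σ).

Trace 4: π^k(4) = [4, 49, 67, 11, 36, 46, 50] for k=0..6.
Cycle type of π: 39×2 + 1; total 3 cycles.
79 − 3 = 76 transpositions; sign(π) = (−1)^76 = +1.
Zolotarev: (32|79) = +1, matching the cycle-count sign.

+1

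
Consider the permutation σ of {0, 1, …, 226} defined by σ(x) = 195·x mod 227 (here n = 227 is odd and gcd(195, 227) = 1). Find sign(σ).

+1

Orbit of 53 under x↦195x: [53, 120, 19, 73, 161, 69, 62]… (length divides ord_227(195)).
Decompose π into cycles: lengths [113, 113, 1] (3 cycles, including the fixed point 0).
227 − 3 = 224 transpositions; sign(π) = (−1)^224 = +1.
Check: (195/227) = +1 by Zolotarev.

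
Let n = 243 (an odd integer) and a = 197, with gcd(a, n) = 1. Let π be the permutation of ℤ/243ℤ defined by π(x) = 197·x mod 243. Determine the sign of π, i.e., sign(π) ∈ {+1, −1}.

-1

Start at x=134: 134 → 154 → 206 → 1 → 197 → 172 → 107 → … (one orbit).
Cycle lengths of π_197 on ℤ/243ℤ: [54, 54, 54, 18, 18, 18, 6, 6, 6, 2, 2, 2, 2, 1]; 14 cycles in total.
sign(π) = (−1)^{n − #cycles} = (−1)^{243−14} = (−1)^229 = -1.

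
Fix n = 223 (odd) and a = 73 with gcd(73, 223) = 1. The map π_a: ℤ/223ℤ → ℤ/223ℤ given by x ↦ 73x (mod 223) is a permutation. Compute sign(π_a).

Start at x=100: 100 → 164 → 153 → 19 → 49 → 9 → 211 → … (one orbit).
3 cycles of lengths [111, 111, 1].
3 cycles on 223: each ℓ→(−1)^(ℓ−1), product (−1)^220 = +1.
The Jacobi symbol (73|223) = +1 (Zolotarev) agrees.

+1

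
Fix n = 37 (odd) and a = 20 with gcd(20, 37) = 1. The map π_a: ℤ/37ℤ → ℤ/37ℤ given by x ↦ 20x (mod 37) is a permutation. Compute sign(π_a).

-1

Start at x=5: 5 → 26 → 2 → 3 → 23 → 16 → 24 → … (one orbit).
The orbit structure of x ↦ 20x mod 37: 2 orbits of sizes [36, 1].
37 − 2 = 35 transpositions; sign(π) = (−1)^35 = -1.
The Jacobi symbol (20|37) = -1 (Zolotarev) agrees.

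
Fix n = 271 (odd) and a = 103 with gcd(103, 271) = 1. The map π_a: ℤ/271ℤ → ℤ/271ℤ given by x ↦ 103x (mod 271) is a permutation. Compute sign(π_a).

+1

Orbit of 178 under x↦103x: [178, 177, 74, 34, 250, 5, 244]… (length divides ord_271(103)).
Decompose π into cycles: lengths [135, 135, 1] (3 cycles, including the fixed point 0).
n − c = 271 − 3 = 268; sign = (−1)^268 = +1.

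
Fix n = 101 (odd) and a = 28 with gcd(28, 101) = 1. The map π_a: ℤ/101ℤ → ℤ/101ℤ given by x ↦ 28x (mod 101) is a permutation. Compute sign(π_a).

Start at x=36: 36 → 99 → 45 → 48 → 31 → 60 → 64 → … (one orbit).
2 cycles of lengths [100, 1].
n − c = 101 − 2 = 99; sign = (−1)^99 = -1.
Zolotarev: (28|101) = -1, matching the cycle-count sign.

-1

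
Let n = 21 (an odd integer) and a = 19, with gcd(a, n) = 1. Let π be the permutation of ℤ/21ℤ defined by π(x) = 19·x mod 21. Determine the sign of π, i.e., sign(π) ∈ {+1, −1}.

Orbit of 19 under x↦19x: [19, 4, 13, 16, 10, 1]… (length divides ord_21(19)).
Cycle lengths of π_19 on ℤ/21ℤ: [6, 6, 6, 1, 1, 1]; 6 cycles in total.
With 6 cycles on 21 points, sign = (−1)^{21−6} = -1.
The Jacobi symbol (19|21) = -1 (Zolotarev) agrees.

-1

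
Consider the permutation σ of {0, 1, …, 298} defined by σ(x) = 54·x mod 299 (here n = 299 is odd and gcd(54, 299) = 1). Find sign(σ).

-1

Orbit of 87 under x↦54x: [87, 213, 140, 85, 105, 288, 4]… (length divides ord_299(54)).
Cycle type of π: 132×2 + 12 + 11×2 + 1; total 6 cycles.
sign(π) = (−1)^{n − #cycles} = (−1)^{299−6} = (−1)^293 = -1.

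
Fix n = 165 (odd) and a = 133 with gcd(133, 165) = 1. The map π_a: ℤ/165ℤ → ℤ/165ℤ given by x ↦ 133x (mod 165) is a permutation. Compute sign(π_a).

-1

Orbit of 133 under x↦133x: [133, 34, 67, 1]… (length divides ord_165(133)).
Cycle lengths of π_133 on ℤ/165ℤ: [4, 4, 4, 4, 4, 4, 4, 4, 4, 4, 4, 4, 4, 4, 4, 4, 4, 4, 4, 4, 4, 4, 4, 4, 4, 4, 4, 4, 4, 4, 4, 4, 4, 1, 1, 1, 1, 1, 1, 1, 1, 1, 1, 1, 1, 1, 1, 1, 1, 1, 1, 1, 1, 1, 1, 1, 1, 1, 1, 1, 1, 1, 1, 1, 1, 1]; 66 cycles in total.
n − c = 165 − 66 = 99; sign = (−1)^99 = -1.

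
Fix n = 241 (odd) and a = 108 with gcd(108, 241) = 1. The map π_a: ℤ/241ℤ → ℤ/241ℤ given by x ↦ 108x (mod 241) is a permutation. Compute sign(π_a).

Orbit of 5 under x↦108x: [5, 58, 239, 25, 49, 231, 125]… (length divides ord_241(108)).
The orbit structure of x ↦ 108x mod 241: 3 orbits of sizes [120, 120, 1].
sign(π) = (−1)^{n − #cycles} = (−1)^{241−3} = (−1)^238 = +1.

+1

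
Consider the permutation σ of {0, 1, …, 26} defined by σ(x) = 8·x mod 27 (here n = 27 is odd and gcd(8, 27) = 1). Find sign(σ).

-1

Trace 8: π^k(8) = [8, 10, 26, 19, 17, 1] for k=0..5.
Cycle type of π: 6×3 + 2×4 + 1; total 8 cycles.
n − c = 27 − 8 = 19; sign = (−1)^19 = -1.
(8|27)_J = -1 (Zolotarev's lemma cross-check).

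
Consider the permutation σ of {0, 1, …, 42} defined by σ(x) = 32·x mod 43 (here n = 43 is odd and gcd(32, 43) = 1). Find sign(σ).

Start at x=16: 16 → 39 → 1 → 32 → 35 → 2 → 21 → … (one orbit).
4 cycles of lengths [14, 14, 14, 1].
Σ(ℓ_i−1) = 43−4 = 39; sign = (−1)^39 = -1.
Zolotarev: (32|43) = -1, matching the cycle-count sign.

-1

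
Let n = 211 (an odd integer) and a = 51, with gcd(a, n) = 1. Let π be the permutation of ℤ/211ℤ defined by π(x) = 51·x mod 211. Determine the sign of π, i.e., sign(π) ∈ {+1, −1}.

Trace 6: π^k(6) = [6, 95, 203, 14, 81, 122, 103] for k=0..6.
Cycle type of π: 105×2 + 1; total 3 cycles.
With 3 cycles on 211 points, sign = (−1)^{211−3} = +1.
Via Zolotarev, sign(π_{51}) = (51|211) = +1.

+1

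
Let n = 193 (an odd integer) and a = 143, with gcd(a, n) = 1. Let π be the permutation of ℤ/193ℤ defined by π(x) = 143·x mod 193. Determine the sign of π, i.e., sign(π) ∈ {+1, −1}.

Orbit of 112 under x↦143x: [112, 190, 150, 27, 1, 143, 184]… (length divides ord_193(143)).
The orbit structure of x ↦ 143x mod 193: 13 orbits of sizes [16, 16, 16, 16, 16, 16, 16, 16, 16, 16, 16, 16, 1].
13 cycles on 193: each ℓ→(−1)^(ℓ−1), product (−1)^180 = +1.
Via Zolotarev, sign(π_{143}) = (143|193) = +1.

+1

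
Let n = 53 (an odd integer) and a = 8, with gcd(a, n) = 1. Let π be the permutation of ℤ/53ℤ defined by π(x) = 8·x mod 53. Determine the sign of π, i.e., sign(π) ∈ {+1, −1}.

-1

Start at x=5: 5 → 40 → 2 → 16 → 22 → 17 → 30 → … (one orbit).
The orbit structure of x ↦ 8x mod 53: 2 orbits of sizes [52, 1].
53 − 2 = 51 transpositions; sign(π) = (−1)^51 = -1.
Zolotarev: (8|53) = -1, matching the cycle-count sign.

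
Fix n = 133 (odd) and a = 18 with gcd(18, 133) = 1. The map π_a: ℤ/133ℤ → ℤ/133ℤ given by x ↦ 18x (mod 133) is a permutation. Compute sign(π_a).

Start at x=113: 113 → 39 → 37 → 1 → 18 → 58 → 113 (one orbit).
Cycle lengths of π_18 on ℤ/133ℤ: [6, 6, 6, 6, 6, 6, 6, 6, 6, 6, 6, 6, 6, 6, 6, 6, 6, 6, 3, 3, 2, 2, 2, 2, 2, 2, 2, 2, 2, 1]; 30 cycles in total.
30 cycles on 133: each ℓ→(−1)^(ℓ−1), product (−1)^103 = -1.
Check: (18/133) = -1 by Zolotarev.

-1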